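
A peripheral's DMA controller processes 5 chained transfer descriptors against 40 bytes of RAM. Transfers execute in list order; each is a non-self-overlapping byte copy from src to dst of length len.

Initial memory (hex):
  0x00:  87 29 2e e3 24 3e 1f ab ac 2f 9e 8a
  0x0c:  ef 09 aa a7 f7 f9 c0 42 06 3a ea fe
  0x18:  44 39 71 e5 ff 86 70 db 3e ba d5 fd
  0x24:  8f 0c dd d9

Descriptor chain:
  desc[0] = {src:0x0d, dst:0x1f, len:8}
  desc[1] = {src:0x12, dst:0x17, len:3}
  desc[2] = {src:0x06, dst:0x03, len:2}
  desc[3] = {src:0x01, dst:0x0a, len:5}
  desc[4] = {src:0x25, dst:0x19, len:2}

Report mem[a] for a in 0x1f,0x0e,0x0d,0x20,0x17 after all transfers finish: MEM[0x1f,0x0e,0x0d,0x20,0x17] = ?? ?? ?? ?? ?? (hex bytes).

#0 dst[0x1f+8] := {0x09,0xaa,0xa7,0xf7,0xf9,0xc0,0x42,0x06}
#1 dst[0x17+3] := {0xc0,0x42,0x06}
#2 dst[0x03+2] := {0x1f,0xab}
#3 dst[0x0a+5] := {0x29,0x2e,0x1f,0xab,0x3e}
#4 dst[0x19+2] := {0x42,0x06}
query mem[0x1f]=0x09, mem[0x0e]=0x3e, mem[0x0d]=0xab, mem[0x20]=0xaa, mem[0x17]=0xc0

MEM[0x1f,0x0e,0x0d,0x20,0x17] = 09 3e ab aa c0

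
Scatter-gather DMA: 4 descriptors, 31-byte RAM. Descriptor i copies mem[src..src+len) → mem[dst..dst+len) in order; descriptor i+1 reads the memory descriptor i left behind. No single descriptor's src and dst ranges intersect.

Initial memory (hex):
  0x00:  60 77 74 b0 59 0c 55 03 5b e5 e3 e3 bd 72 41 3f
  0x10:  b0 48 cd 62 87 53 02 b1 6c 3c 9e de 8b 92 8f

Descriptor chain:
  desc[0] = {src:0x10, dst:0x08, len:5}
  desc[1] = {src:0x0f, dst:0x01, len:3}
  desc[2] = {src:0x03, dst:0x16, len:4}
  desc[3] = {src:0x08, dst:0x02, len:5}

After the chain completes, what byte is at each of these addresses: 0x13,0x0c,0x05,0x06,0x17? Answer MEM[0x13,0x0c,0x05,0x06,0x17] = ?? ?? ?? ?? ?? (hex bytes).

D0: mem[0x08..0x0c] <- [b0 48 cd 62 87]
D1: mem[0x01..0x03] <- [3f b0 48]
D2: mem[0x16..0x19] <- [48 59 0c 55]
D3: mem[0x02..0x06] <- [b0 48 cd 62 87]
query mem[0x13]=0x62, mem[0x0c]=0x87, mem[0x05]=0x62, mem[0x06]=0x87, mem[0x17]=0x59

MEM[0x13,0x0c,0x05,0x06,0x17] = 62 87 62 87 59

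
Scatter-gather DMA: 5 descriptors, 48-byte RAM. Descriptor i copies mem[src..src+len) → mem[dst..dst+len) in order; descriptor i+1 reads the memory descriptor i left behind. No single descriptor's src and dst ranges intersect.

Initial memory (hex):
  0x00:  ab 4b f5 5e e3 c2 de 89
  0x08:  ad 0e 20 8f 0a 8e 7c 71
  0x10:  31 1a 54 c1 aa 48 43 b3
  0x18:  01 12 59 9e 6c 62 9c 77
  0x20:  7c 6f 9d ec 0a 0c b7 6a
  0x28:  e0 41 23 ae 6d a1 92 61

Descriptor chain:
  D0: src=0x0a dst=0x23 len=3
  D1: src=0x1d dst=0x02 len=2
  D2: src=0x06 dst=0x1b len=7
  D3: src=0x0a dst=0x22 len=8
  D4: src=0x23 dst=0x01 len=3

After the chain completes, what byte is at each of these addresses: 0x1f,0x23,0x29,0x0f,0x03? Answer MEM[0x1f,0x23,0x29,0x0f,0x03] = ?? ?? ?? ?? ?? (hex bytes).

MEM[0x1f,0x23,0x29,0x0f,0x03] = 20 8f 1a 71 8e

[0] 0x0a->0x23 len=3 : 20 8f 0a
[1] 0x1d->0x02 len=2 : 62 9c
[2] 0x06->0x1b len=7 : de 89 ad 0e 20 8f 0a
[3] 0x0a->0x22 len=8 : 20 8f 0a 8e 7c 71 31 1a
[4] 0x23->0x01 len=3 : 8f 0a 8e
query mem[0x1f]=0x20, mem[0x23]=0x8f, mem[0x29]=0x1a, mem[0x0f]=0x71, mem[0x03]=0x8e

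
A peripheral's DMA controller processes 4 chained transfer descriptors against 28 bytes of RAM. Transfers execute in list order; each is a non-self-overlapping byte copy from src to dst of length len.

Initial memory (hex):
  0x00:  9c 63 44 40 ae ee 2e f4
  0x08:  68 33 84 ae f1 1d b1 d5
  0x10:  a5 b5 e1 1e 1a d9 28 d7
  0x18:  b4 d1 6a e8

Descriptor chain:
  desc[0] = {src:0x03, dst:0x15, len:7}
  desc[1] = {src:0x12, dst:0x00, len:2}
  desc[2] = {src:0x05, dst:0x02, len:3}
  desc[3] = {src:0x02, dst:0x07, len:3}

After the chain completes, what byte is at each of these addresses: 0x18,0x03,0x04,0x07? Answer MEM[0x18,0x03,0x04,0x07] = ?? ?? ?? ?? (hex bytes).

D0: mem[0x15..0x1b] <- [40 ae ee 2e f4 68 33]
D1: mem[0x00..0x01] <- [e1 1e]
D2: mem[0x02..0x04] <- [ee 2e f4]
D3: mem[0x07..0x09] <- [ee 2e f4]
query mem[0x18]=0x2e, mem[0x03]=0x2e, mem[0x04]=0xf4, mem[0x07]=0xee

MEM[0x18,0x03,0x04,0x07] = 2e 2e f4 ee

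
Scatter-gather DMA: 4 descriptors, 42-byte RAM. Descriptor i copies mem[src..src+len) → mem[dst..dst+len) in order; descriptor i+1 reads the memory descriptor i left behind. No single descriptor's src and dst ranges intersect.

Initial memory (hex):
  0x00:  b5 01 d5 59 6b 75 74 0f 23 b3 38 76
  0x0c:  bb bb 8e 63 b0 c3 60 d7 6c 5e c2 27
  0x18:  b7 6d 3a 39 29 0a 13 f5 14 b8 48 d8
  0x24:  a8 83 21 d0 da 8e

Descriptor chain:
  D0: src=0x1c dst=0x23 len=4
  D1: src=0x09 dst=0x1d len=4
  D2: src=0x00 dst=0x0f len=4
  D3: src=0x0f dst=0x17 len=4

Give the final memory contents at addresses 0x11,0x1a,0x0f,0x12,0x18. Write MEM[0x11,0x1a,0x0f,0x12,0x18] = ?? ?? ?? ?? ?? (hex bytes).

#0 dst[0x23+4] := {0x29,0x0a,0x13,0xf5}
#1 dst[0x1d+4] := {0xb3,0x38,0x76,0xbb}
#2 dst[0x0f+4] := {0xb5,0x01,0xd5,0x59}
#3 dst[0x17+4] := {0xb5,0x01,0xd5,0x59}
query mem[0x11]=0xd5, mem[0x1a]=0x59, mem[0x0f]=0xb5, mem[0x12]=0x59, mem[0x18]=0x01

MEM[0x11,0x1a,0x0f,0x12,0x18] = d5 59 b5 59 01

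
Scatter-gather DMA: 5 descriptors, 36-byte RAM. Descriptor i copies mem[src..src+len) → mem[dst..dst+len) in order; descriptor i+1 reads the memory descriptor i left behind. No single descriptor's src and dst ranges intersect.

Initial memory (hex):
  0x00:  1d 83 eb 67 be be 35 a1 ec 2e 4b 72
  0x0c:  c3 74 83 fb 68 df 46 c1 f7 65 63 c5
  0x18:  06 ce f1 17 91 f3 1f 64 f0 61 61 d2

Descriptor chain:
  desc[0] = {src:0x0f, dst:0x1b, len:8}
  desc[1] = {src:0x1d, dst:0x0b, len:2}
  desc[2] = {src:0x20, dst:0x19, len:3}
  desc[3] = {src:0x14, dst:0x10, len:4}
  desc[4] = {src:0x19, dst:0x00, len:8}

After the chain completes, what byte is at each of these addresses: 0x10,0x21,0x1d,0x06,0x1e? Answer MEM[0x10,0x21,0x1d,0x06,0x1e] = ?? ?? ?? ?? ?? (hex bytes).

  after D0: wrote 8B at 0x1b = fb68df46c1f76563
  after D1: wrote 2B at 0x0b = df46
  after D2: wrote 3B at 0x19 = f76563
  after D3: wrote 4B at 0x10 = f76563c5
  after D4: wrote 8B at 0x00 = f7656368df46c1f7
query mem[0x10]=0xf7, mem[0x21]=0x65, mem[0x1d]=0xdf, mem[0x06]=0xc1, mem[0x1e]=0x46

MEM[0x10,0x21,0x1d,0x06,0x1e] = f7 65 df c1 46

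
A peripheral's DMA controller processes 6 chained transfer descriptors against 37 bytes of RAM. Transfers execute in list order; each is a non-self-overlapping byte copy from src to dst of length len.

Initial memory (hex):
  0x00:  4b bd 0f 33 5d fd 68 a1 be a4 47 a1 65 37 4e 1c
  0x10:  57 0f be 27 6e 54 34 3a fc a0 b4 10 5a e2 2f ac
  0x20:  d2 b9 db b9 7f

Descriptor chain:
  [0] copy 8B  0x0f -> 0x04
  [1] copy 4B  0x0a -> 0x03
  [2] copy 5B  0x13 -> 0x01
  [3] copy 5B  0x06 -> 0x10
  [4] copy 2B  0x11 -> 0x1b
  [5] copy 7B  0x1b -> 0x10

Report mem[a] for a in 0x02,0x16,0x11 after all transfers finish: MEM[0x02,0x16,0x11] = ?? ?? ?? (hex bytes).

MEM[0x02,0x16,0x11] = 6e b9 27

  after D0: wrote 8B at 0x04 = 1c570fbe276e5434
  after D1: wrote 4B at 0x03 = 54346537
  after D2: wrote 5B at 0x01 = 276e54343a
  after D3: wrote 5B at 0x10 = 37be276e54
  after D4: wrote 2B at 0x1b = be27
  after D5: wrote 7B at 0x10 = be27e22facd2b9
query mem[0x02]=0x6e, mem[0x16]=0xb9, mem[0x11]=0x27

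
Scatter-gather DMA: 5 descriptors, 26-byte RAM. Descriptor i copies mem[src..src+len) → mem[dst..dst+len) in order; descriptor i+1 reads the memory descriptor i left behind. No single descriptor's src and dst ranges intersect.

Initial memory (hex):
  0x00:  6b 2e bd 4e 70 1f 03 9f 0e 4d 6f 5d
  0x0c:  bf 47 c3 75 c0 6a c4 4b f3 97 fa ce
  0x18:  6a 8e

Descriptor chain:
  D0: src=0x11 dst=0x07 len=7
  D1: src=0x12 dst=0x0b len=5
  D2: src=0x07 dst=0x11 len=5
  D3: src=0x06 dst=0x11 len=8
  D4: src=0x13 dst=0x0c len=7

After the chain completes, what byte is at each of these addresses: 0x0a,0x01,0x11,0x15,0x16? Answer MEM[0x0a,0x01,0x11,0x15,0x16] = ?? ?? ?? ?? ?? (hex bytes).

D0: mem[0x07..0x0d] <- [6a c4 4b f3 97 fa ce]
D1: mem[0x0b..0x0f] <- [c4 4b f3 97 fa]
D2: mem[0x11..0x15] <- [6a c4 4b f3 c4]
D3: mem[0x11..0x18] <- [03 6a c4 4b f3 c4 4b f3]
D4: mem[0x0c..0x12] <- [c4 4b f3 c4 4b f3 8e]
query mem[0x0a]=0xf3, mem[0x01]=0x2e, mem[0x11]=0xf3, mem[0x15]=0xf3, mem[0x16]=0xc4

MEM[0x0a,0x01,0x11,0x15,0x16] = f3 2e f3 f3 c4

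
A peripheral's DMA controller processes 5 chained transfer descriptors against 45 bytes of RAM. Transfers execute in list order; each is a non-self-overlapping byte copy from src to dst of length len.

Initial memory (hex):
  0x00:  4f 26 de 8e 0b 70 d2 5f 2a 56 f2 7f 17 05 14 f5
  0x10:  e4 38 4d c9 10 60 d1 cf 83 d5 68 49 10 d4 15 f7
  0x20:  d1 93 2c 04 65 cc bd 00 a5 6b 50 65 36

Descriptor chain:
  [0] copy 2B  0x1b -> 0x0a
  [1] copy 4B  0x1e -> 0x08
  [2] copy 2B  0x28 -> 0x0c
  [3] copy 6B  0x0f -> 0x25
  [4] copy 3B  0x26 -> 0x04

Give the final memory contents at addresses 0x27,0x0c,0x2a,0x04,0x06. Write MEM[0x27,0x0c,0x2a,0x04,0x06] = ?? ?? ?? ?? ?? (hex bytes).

#0 dst[0x0a+2] := {0x49,0x10}
#1 dst[0x08+4] := {0x15,0xf7,0xd1,0x93}
#2 dst[0x0c+2] := {0xa5,0x6b}
#3 dst[0x25+6] := {0xf5,0xe4,0x38,0x4d,0xc9,0x10}
#4 dst[0x04+3] := {0xe4,0x38,0x4d}
query mem[0x27]=0x38, mem[0x0c]=0xa5, mem[0x2a]=0x10, mem[0x04]=0xe4, mem[0x06]=0x4d

MEM[0x27,0x0c,0x2a,0x04,0x06] = 38 a5 10 e4 4d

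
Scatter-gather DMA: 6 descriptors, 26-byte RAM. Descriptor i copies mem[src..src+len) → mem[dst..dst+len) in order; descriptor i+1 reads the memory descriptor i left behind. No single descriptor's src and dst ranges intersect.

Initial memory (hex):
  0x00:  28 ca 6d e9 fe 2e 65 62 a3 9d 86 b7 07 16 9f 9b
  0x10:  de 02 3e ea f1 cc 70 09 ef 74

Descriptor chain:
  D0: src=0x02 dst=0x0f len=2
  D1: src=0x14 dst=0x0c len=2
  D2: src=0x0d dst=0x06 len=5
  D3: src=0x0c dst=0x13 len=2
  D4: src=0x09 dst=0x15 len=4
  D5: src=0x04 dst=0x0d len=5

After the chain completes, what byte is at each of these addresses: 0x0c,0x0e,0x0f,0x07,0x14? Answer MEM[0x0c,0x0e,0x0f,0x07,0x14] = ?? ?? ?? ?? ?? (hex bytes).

#0 dst[0x0f+2] := {0x6d,0xe9}
#1 dst[0x0c+2] := {0xf1,0xcc}
#2 dst[0x06+5] := {0xcc,0x9f,0x6d,0xe9,0x02}
#3 dst[0x13+2] := {0xf1,0xcc}
#4 dst[0x15+4] := {0xe9,0x02,0xb7,0xf1}
#5 dst[0x0d+5] := {0xfe,0x2e,0xcc,0x9f,0x6d}
query mem[0x0c]=0xf1, mem[0x0e]=0x2e, mem[0x0f]=0xcc, mem[0x07]=0x9f, mem[0x14]=0xcc

MEM[0x0c,0x0e,0x0f,0x07,0x14] = f1 2e cc 9f cc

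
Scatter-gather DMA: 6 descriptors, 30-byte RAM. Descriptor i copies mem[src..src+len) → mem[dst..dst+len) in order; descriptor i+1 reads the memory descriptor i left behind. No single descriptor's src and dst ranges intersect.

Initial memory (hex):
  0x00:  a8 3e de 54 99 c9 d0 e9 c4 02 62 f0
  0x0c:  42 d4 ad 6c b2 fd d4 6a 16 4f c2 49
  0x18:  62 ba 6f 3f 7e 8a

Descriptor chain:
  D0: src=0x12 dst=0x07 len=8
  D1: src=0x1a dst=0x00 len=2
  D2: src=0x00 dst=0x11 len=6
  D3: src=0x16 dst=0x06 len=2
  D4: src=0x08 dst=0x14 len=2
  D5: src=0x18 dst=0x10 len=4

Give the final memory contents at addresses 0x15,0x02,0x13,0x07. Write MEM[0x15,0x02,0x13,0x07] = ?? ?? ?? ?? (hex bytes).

  after D0: wrote 8B at 0x07 = d46a164fc24962ba
  after D1: wrote 2B at 0x00 = 6f3f
  after D2: wrote 6B at 0x11 = 6f3fde5499c9
  after D3: wrote 2B at 0x06 = c949
  after D4: wrote 2B at 0x14 = 6a16
  after D5: wrote 4B at 0x10 = 62ba6f3f
query mem[0x15]=0x16, mem[0x02]=0xde, mem[0x13]=0x3f, mem[0x07]=0x49

MEM[0x15,0x02,0x13,0x07] = 16 de 3f 49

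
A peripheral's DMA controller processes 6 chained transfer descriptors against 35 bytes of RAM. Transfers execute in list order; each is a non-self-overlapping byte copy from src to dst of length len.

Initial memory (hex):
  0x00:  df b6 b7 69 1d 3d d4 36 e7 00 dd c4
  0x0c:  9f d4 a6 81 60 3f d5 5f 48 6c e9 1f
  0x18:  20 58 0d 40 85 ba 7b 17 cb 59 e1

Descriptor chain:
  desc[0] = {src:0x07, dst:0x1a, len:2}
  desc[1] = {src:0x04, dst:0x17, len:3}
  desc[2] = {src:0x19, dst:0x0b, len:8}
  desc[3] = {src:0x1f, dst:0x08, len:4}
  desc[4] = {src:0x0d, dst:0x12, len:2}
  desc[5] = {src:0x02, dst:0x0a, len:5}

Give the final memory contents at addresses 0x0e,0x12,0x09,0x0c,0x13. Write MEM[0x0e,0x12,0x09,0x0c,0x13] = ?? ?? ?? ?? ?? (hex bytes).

MEM[0x0e,0x12,0x09,0x0c,0x13] = d4 e7 cb 1d 85

#0 dst[0x1a+2] := {0x36,0xe7}
#1 dst[0x17+3] := {0x1d,0x3d,0xd4}
#2 dst[0x0b+8] := {0xd4,0x36,0xe7,0x85,0xba,0x7b,0x17,0xcb}
#3 dst[0x08+4] := {0x17,0xcb,0x59,0xe1}
#4 dst[0x12+2] := {0xe7,0x85}
#5 dst[0x0a+5] := {0xb7,0x69,0x1d,0x3d,0xd4}
query mem[0x0e]=0xd4, mem[0x12]=0xe7, mem[0x09]=0xcb, mem[0x0c]=0x1d, mem[0x13]=0x85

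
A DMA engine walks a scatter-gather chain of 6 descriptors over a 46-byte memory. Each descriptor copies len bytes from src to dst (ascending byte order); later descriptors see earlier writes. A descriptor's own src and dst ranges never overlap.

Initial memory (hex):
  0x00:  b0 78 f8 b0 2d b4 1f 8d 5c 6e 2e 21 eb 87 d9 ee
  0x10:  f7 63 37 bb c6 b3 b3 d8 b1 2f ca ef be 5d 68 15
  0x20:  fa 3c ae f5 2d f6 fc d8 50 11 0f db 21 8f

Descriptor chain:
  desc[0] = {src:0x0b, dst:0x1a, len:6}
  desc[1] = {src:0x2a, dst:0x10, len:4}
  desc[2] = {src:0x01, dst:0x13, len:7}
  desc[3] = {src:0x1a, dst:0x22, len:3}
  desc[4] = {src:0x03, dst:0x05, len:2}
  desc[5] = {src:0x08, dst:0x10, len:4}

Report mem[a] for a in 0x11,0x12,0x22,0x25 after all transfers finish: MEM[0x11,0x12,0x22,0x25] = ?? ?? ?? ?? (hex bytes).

D0: mem[0x1a..0x1f] <- [21 eb 87 d9 ee f7]
D1: mem[0x10..0x13] <- [0f db 21 8f]
D2: mem[0x13..0x19] <- [78 f8 b0 2d b4 1f 8d]
D3: mem[0x22..0x24] <- [21 eb 87]
D4: mem[0x05..0x06] <- [b0 2d]
D5: mem[0x10..0x13] <- [5c 6e 2e 21]
query mem[0x11]=0x6e, mem[0x12]=0x2e, mem[0x22]=0x21, mem[0x25]=0xf6

MEM[0x11,0x12,0x22,0x25] = 6e 2e 21 f6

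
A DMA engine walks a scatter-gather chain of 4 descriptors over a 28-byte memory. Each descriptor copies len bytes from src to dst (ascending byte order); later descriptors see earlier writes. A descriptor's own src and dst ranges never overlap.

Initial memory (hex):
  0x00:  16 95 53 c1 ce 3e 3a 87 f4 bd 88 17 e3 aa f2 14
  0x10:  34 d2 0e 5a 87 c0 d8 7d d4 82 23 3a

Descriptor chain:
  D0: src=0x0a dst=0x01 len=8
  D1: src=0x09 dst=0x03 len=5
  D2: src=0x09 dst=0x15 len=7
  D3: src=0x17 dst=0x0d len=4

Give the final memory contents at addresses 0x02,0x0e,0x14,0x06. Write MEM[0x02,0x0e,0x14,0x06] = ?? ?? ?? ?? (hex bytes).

#0 dst[0x01+8] := {0x88,0x17,0xe3,0xaa,0xf2,0x14,0x34,0xd2}
#1 dst[0x03+5] := {0xbd,0x88,0x17,0xe3,0xaa}
#2 dst[0x15+7] := {0xbd,0x88,0x17,0xe3,0xaa,0xf2,0x14}
#3 dst[0x0d+4] := {0x17,0xe3,0xaa,0xf2}
query mem[0x02]=0x17, mem[0x0e]=0xe3, mem[0x14]=0x87, mem[0x06]=0xe3

MEM[0x02,0x0e,0x14,0x06] = 17 e3 87 e3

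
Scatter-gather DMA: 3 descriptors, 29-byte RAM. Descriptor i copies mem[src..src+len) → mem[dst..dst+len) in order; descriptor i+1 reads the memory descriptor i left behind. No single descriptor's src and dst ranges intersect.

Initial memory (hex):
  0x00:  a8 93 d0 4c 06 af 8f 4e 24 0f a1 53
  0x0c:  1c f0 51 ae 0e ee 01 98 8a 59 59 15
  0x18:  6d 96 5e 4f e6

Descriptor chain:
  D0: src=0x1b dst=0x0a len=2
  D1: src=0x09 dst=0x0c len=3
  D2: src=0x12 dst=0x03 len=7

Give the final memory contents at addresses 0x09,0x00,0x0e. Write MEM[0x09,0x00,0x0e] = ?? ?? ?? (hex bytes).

MEM[0x09,0x00,0x0e] = 6d a8 e6

D0: mem[0x0a..0x0b] <- [4f e6]
D1: mem[0x0c..0x0e] <- [0f 4f e6]
D2: mem[0x03..0x09] <- [01 98 8a 59 59 15 6d]
query mem[0x09]=0x6d, mem[0x00]=0xa8, mem[0x0e]=0xe6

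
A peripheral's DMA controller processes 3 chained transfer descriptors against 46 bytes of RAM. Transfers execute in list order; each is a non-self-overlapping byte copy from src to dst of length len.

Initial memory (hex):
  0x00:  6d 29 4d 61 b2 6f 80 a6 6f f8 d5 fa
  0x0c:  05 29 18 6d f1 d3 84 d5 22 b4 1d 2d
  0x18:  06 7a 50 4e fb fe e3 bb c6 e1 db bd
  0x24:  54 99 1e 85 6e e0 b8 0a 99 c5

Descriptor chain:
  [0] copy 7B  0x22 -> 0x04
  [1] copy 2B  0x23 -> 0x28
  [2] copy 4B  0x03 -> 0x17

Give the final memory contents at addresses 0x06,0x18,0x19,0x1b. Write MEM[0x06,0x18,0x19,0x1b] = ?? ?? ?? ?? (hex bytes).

  after D0: wrote 7B at 0x04 = dbbd54991e856e
  after D1: wrote 2B at 0x28 = bd54
  after D2: wrote 4B at 0x17 = 61dbbd54
query mem[0x06]=0x54, mem[0x18]=0xdb, mem[0x19]=0xbd, mem[0x1b]=0x4e

MEM[0x06,0x18,0x19,0x1b] = 54 db bd 4e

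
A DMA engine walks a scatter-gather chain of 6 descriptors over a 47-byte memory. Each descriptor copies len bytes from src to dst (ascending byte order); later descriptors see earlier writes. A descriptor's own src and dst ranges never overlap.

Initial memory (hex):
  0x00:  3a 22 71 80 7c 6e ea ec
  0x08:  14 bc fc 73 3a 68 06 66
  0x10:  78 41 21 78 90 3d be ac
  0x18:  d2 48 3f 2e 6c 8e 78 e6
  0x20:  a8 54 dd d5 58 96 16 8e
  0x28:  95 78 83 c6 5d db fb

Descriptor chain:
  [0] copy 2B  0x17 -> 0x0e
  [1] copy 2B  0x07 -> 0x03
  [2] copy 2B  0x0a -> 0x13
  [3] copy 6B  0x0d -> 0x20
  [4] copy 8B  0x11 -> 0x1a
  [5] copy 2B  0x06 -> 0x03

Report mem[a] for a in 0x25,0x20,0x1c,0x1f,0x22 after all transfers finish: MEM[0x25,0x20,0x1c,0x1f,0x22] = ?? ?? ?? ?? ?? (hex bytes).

MEM[0x25,0x20,0x1c,0x1f,0x22] = 21 ac fc be d2

D0: mem[0x0e..0x0f] <- [ac d2]
D1: mem[0x03..0x04] <- [ec 14]
D2: mem[0x13..0x14] <- [fc 73]
D3: mem[0x20..0x25] <- [68 ac d2 78 41 21]
D4: mem[0x1a..0x21] <- [41 21 fc 73 3d be ac d2]
D5: mem[0x03..0x04] <- [ea ec]
query mem[0x25]=0x21, mem[0x20]=0xac, mem[0x1c]=0xfc, mem[0x1f]=0xbe, mem[0x22]=0xd2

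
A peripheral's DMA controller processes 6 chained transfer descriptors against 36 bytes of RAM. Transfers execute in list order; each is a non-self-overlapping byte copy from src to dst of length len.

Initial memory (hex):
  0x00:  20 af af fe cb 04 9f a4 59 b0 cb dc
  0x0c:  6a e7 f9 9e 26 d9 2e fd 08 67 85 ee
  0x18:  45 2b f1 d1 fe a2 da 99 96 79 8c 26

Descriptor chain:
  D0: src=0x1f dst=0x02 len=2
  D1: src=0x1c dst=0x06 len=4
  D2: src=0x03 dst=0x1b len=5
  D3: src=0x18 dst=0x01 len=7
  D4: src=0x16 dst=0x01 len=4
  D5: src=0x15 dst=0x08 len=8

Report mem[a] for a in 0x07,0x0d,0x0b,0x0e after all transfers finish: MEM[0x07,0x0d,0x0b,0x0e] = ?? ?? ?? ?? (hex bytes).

D0: mem[0x02..0x03] <- [99 96]
D1: mem[0x06..0x09] <- [fe a2 da 99]
D2: mem[0x1b..0x1f] <- [96 cb 04 fe a2]
D3: mem[0x01..0x07] <- [45 2b f1 96 cb 04 fe]
D4: mem[0x01..0x04] <- [85 ee 45 2b]
D5: mem[0x08..0x0f] <- [67 85 ee 45 2b f1 96 cb]
query mem[0x07]=0xfe, mem[0x0d]=0xf1, mem[0x0b]=0x45, mem[0x0e]=0x96

MEM[0x07,0x0d,0x0b,0x0e] = fe f1 45 96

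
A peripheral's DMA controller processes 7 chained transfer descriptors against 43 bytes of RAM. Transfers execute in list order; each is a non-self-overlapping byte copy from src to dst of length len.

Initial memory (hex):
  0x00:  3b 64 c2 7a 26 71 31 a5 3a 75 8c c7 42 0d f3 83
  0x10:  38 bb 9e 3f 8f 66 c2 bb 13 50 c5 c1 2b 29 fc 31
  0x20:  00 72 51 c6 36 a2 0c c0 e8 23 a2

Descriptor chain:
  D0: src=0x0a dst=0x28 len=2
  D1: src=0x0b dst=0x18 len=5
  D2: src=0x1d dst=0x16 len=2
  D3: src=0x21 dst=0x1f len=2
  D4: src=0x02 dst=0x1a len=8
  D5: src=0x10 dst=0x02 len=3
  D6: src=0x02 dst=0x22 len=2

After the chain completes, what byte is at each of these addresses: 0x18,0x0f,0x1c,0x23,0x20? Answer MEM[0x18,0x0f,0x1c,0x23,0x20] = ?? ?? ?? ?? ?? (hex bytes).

MEM[0x18,0x0f,0x1c,0x23,0x20] = c7 83 26 bb 3a

D0: mem[0x28..0x29] <- [8c c7]
D1: mem[0x18..0x1c] <- [c7 42 0d f3 83]
D2: mem[0x16..0x17] <- [29 fc]
D3: mem[0x1f..0x20] <- [72 51]
D4: mem[0x1a..0x21] <- [c2 7a 26 71 31 a5 3a 75]
D5: mem[0x02..0x04] <- [38 bb 9e]
D6: mem[0x22..0x23] <- [38 bb]
query mem[0x18]=0xc7, mem[0x0f]=0x83, mem[0x1c]=0x26, mem[0x23]=0xbb, mem[0x20]=0x3a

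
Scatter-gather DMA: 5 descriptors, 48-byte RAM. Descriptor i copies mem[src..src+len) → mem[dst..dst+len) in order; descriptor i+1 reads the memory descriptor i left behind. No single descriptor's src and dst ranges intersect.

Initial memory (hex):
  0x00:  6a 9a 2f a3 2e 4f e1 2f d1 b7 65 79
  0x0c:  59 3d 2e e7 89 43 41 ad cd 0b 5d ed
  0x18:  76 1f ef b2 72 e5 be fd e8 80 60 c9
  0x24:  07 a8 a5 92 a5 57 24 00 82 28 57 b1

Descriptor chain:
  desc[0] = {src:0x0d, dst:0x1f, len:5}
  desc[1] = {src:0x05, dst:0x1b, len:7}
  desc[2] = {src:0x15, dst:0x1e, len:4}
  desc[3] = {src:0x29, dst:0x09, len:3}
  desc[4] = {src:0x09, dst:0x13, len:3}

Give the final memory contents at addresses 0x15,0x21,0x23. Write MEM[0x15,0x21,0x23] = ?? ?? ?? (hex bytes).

  after D0: wrote 5B at 0x1f = 3d2ee78943
  after D1: wrote 7B at 0x1b = 4fe12fd1b76579
  after D2: wrote 4B at 0x1e = 0b5ded76
  after D3: wrote 3B at 0x09 = 572400
  after D4: wrote 3B at 0x13 = 572400
query mem[0x15]=0x00, mem[0x21]=0x76, mem[0x23]=0x43

MEM[0x15,0x21,0x23] = 00 76 43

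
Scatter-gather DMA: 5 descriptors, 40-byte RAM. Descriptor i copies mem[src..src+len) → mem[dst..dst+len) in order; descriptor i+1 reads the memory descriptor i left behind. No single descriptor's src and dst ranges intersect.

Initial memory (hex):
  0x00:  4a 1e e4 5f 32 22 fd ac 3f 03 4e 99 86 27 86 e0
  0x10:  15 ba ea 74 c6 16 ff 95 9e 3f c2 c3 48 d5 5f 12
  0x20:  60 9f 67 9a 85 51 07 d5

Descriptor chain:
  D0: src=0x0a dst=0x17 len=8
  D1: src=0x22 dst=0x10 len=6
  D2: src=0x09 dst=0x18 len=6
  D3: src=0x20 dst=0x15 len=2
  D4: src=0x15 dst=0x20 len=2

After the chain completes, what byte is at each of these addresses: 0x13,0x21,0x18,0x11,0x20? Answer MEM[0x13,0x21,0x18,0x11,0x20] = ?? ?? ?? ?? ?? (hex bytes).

[0] 0x0a->0x17 len=8 : 4e 99 86 27 86 e0 15 ba
[1] 0x22->0x10 len=6 : 67 9a 85 51 07 d5
[2] 0x09->0x18 len=6 : 03 4e 99 86 27 86
[3] 0x20->0x15 len=2 : 60 9f
[4] 0x15->0x20 len=2 : 60 9f
query mem[0x13]=0x51, mem[0x21]=0x9f, mem[0x18]=0x03, mem[0x11]=0x9a, mem[0x20]=0x60

MEM[0x13,0x21,0x18,0x11,0x20] = 51 9f 03 9a 60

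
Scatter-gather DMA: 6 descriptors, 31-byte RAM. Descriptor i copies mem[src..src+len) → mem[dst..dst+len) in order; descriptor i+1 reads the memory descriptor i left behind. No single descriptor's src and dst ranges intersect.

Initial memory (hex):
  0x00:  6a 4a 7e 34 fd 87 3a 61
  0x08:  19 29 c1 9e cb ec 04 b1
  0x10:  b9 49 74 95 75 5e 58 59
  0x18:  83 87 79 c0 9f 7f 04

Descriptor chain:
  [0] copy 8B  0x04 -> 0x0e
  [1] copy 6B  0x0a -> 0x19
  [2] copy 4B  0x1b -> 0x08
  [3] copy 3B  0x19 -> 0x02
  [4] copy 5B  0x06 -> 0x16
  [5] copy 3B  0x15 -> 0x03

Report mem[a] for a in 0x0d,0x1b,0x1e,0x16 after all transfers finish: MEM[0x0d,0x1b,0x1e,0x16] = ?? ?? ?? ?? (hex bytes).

#0 dst[0x0e+8] := {0xfd,0x87,0x3a,0x61,0x19,0x29,0xc1,0x9e}
#1 dst[0x19+6] := {0xc1,0x9e,0xcb,0xec,0xfd,0x87}
#2 dst[0x08+4] := {0xcb,0xec,0xfd,0x87}
#3 dst[0x02+3] := {0xc1,0x9e,0xcb}
#4 dst[0x16+5] := {0x3a,0x61,0xcb,0xec,0xfd}
#5 dst[0x03+3] := {0x9e,0x3a,0x61}
query mem[0x0d]=0xec, mem[0x1b]=0xcb, mem[0x1e]=0x87, mem[0x16]=0x3a

MEM[0x0d,0x1b,0x1e,0x16] = ec cb 87 3a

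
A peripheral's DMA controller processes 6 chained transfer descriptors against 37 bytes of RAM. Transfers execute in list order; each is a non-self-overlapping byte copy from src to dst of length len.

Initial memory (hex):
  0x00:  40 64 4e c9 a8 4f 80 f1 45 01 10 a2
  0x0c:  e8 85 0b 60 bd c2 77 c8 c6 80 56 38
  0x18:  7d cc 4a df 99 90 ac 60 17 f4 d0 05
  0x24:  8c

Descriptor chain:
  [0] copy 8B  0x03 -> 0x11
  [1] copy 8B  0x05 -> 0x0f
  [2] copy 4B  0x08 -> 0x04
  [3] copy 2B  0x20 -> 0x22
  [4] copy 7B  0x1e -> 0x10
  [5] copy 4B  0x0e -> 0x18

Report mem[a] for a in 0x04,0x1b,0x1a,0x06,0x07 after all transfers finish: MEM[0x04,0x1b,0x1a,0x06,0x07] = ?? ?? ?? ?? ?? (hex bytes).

D0: mem[0x11..0x18] <- [c9 a8 4f 80 f1 45 01 10]
D1: mem[0x0f..0x16] <- [4f 80 f1 45 01 10 a2 e8]
D2: mem[0x04..0x07] <- [45 01 10 a2]
D3: mem[0x22..0x23] <- [17 f4]
D4: mem[0x10..0x16] <- [ac 60 17 f4 17 f4 8c]
D5: mem[0x18..0x1b] <- [0b 4f ac 60]
query mem[0x04]=0x45, mem[0x1b]=0x60, mem[0x1a]=0xac, mem[0x06]=0x10, mem[0x07]=0xa2

MEM[0x04,0x1b,0x1a,0x06,0x07] = 45 60 ac 10 a2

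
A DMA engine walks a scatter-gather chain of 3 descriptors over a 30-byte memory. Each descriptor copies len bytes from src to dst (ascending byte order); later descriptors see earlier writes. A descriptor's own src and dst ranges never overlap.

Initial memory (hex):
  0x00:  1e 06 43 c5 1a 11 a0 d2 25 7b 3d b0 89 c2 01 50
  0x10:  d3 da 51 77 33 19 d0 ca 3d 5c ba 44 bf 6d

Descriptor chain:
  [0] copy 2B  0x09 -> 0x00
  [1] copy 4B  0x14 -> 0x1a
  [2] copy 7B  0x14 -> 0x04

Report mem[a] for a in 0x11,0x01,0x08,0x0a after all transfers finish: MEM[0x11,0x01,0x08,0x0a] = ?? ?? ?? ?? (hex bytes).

D0: mem[0x00..0x01] <- [7b 3d]
D1: mem[0x1a..0x1d] <- [33 19 d0 ca]
D2: mem[0x04..0x0a] <- [33 19 d0 ca 3d 5c 33]
query mem[0x11]=0xda, mem[0x01]=0x3d, mem[0x08]=0x3d, mem[0x0a]=0x33

MEM[0x11,0x01,0x08,0x0a] = da 3d 3d 33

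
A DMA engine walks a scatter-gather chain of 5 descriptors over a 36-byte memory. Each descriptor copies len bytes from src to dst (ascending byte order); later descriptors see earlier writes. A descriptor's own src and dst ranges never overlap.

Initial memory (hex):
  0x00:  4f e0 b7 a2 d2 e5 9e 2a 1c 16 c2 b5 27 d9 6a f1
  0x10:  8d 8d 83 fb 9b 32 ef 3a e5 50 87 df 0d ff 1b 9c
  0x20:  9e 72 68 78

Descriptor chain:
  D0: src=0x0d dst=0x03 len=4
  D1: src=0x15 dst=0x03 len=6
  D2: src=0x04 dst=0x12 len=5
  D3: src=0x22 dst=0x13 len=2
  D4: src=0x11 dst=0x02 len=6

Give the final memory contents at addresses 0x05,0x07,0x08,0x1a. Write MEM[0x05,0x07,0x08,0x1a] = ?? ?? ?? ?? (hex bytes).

MEM[0x05,0x07,0x08,0x1a] = 78 87 87 87

D0: mem[0x03..0x06] <- [d9 6a f1 8d]
D1: mem[0x03..0x08] <- [32 ef 3a e5 50 87]
D2: mem[0x12..0x16] <- [ef 3a e5 50 87]
D3: mem[0x13..0x14] <- [68 78]
D4: mem[0x02..0x07] <- [8d ef 68 78 50 87]
query mem[0x05]=0x78, mem[0x07]=0x87, mem[0x08]=0x87, mem[0x1a]=0x87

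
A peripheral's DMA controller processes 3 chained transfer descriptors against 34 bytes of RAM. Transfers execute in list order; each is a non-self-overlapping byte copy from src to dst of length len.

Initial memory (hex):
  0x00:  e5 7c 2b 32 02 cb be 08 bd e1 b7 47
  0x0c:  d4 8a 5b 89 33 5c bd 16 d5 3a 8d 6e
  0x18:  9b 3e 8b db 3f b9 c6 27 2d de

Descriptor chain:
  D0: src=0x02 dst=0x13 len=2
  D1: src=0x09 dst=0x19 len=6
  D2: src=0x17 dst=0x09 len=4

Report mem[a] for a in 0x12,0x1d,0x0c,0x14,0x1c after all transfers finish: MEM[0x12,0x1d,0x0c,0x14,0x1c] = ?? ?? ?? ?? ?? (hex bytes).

MEM[0x12,0x1d,0x0c,0x14,0x1c] = bd 8a b7 32 d4

D0: mem[0x13..0x14] <- [2b 32]
D1: mem[0x19..0x1e] <- [e1 b7 47 d4 8a 5b]
D2: mem[0x09..0x0c] <- [6e 9b e1 b7]
query mem[0x12]=0xbd, mem[0x1d]=0x8a, mem[0x0c]=0xb7, mem[0x14]=0x32, mem[0x1c]=0xd4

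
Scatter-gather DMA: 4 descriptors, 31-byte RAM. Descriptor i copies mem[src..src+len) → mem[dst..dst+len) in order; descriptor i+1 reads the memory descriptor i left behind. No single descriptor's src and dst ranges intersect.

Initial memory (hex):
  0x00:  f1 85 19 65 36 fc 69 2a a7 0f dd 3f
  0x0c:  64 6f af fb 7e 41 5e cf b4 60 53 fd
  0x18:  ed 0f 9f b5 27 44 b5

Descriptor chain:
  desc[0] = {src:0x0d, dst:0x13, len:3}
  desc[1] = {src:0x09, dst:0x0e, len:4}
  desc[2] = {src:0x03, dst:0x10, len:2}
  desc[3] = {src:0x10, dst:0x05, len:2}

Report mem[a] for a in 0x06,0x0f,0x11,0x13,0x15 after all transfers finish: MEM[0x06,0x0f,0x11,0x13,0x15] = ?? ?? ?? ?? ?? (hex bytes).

MEM[0x06,0x0f,0x11,0x13,0x15] = 36 dd 36 6f fb

[0] 0x0d->0x13 len=3 : 6f af fb
[1] 0x09->0x0e len=4 : 0f dd 3f 64
[2] 0x03->0x10 len=2 : 65 36
[3] 0x10->0x05 len=2 : 65 36
query mem[0x06]=0x36, mem[0x0f]=0xdd, mem[0x11]=0x36, mem[0x13]=0x6f, mem[0x15]=0xfb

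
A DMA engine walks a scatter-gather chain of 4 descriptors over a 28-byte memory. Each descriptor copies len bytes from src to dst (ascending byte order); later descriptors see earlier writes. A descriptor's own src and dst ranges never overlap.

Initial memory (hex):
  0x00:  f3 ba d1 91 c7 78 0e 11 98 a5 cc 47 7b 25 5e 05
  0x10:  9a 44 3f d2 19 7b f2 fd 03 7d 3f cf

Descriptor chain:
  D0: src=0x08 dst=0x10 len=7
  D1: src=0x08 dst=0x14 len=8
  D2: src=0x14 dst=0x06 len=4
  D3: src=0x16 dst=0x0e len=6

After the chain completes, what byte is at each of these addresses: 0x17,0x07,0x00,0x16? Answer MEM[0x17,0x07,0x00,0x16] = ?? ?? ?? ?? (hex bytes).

D0: mem[0x10..0x16] <- [98 a5 cc 47 7b 25 5e]
D1: mem[0x14..0x1b] <- [98 a5 cc 47 7b 25 5e 05]
D2: mem[0x06..0x09] <- [98 a5 cc 47]
D3: mem[0x0e..0x13] <- [cc 47 7b 25 5e 05]
query mem[0x17]=0x47, mem[0x07]=0xa5, mem[0x00]=0xf3, mem[0x16]=0xcc

MEM[0x17,0x07,0x00,0x16] = 47 a5 f3 cc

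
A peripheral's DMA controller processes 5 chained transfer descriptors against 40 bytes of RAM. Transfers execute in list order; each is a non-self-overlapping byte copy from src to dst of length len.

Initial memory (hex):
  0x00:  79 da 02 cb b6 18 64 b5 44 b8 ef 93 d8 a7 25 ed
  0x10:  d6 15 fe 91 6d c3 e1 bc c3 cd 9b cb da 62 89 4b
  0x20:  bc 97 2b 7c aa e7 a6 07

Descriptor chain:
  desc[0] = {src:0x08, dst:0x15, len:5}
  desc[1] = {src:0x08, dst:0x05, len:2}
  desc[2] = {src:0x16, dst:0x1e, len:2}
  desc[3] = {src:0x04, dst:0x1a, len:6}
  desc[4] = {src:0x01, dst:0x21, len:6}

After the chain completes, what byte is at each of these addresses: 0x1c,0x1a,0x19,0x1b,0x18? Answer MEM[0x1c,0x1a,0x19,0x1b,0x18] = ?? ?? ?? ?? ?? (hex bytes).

MEM[0x1c,0x1a,0x19,0x1b,0x18] = b8 b6 d8 44 93

#0 dst[0x15+5] := {0x44,0xb8,0xef,0x93,0xd8}
#1 dst[0x05+2] := {0x44,0xb8}
#2 dst[0x1e+2] := {0xb8,0xef}
#3 dst[0x1a+6] := {0xb6,0x44,0xb8,0xb5,0x44,0xb8}
#4 dst[0x21+6] := {0xda,0x02,0xcb,0xb6,0x44,0xb8}
query mem[0x1c]=0xb8, mem[0x1a]=0xb6, mem[0x19]=0xd8, mem[0x1b]=0x44, mem[0x18]=0x93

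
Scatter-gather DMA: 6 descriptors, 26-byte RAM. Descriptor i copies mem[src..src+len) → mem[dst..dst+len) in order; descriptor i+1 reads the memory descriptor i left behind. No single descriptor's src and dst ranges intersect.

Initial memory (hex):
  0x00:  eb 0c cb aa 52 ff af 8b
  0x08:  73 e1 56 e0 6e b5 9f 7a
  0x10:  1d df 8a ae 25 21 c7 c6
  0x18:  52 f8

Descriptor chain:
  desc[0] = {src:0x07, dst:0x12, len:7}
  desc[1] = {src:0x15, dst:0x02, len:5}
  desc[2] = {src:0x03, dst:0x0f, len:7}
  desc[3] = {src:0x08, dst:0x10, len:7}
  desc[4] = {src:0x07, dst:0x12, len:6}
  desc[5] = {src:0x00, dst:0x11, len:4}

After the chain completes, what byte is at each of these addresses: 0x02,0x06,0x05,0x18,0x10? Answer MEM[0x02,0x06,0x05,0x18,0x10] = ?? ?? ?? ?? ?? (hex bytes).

[0] 0x07->0x12 len=7 : 8b 73 e1 56 e0 6e b5
[1] 0x15->0x02 len=5 : 56 e0 6e b5 f8
[2] 0x03->0x0f len=7 : e0 6e b5 f8 8b 73 e1
[3] 0x08->0x10 len=7 : 73 e1 56 e0 6e b5 9f
[4] 0x07->0x12 len=6 : 8b 73 e1 56 e0 6e
[5] 0x00->0x11 len=4 : eb 0c 56 e0
query mem[0x02]=0x56, mem[0x06]=0xf8, mem[0x05]=0xb5, mem[0x18]=0xb5, mem[0x10]=0x73

MEM[0x02,0x06,0x05,0x18,0x10] = 56 f8 b5 b5 73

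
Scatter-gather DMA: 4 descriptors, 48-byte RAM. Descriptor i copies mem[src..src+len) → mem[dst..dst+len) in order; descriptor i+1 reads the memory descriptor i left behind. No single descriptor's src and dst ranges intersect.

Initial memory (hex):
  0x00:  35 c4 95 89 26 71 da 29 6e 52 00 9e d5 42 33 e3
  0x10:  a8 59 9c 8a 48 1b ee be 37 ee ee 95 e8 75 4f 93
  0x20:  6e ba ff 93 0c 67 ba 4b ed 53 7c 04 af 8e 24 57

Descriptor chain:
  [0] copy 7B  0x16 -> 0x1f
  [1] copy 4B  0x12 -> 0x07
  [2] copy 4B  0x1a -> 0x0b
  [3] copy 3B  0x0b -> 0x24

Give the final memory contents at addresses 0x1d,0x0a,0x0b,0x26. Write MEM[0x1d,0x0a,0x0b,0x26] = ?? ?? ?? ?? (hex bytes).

  after D0: wrote 7B at 0x1f = eebe37eeee95e8
  after D1: wrote 4B at 0x07 = 9c8a481b
  after D2: wrote 4B at 0x0b = ee95e875
  after D3: wrote 3B at 0x24 = ee95e8
query mem[0x1d]=0x75, mem[0x0a]=0x1b, mem[0x0b]=0xee, mem[0x26]=0xe8

MEM[0x1d,0x0a,0x0b,0x26] = 75 1b ee e8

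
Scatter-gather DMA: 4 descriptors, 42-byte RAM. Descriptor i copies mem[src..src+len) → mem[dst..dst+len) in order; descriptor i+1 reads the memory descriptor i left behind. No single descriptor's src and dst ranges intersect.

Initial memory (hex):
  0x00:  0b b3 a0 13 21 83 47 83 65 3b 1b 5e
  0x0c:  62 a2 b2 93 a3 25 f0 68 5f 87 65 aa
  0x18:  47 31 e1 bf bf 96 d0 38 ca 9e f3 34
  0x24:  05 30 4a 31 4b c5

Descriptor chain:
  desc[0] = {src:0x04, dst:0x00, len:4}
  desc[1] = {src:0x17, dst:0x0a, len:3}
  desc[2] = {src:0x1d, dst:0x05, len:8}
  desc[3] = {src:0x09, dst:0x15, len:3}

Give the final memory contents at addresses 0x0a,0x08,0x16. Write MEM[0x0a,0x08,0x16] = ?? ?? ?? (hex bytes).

#0 dst[0x00+4] := {0x21,0x83,0x47,0x83}
#1 dst[0x0a+3] := {0xaa,0x47,0x31}
#2 dst[0x05+8] := {0x96,0xd0,0x38,0xca,0x9e,0xf3,0x34,0x05}
#3 dst[0x15+3] := {0x9e,0xf3,0x34}
query mem[0x0a]=0xf3, mem[0x08]=0xca, mem[0x16]=0xf3

MEM[0x0a,0x08,0x16] = f3 ca f3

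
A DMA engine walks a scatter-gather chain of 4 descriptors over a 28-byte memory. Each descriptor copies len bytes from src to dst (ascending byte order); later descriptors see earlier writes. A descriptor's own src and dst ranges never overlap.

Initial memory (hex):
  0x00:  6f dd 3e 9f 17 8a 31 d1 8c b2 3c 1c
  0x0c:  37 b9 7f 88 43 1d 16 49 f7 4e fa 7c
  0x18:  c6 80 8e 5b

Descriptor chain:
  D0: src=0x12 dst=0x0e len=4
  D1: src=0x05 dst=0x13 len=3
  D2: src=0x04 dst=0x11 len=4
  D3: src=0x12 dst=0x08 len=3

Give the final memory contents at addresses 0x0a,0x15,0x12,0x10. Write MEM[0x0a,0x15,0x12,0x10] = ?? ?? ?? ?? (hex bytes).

MEM[0x0a,0x15,0x12,0x10] = d1 d1 8a f7

#0 dst[0x0e+4] := {0x16,0x49,0xf7,0x4e}
#1 dst[0x13+3] := {0x8a,0x31,0xd1}
#2 dst[0x11+4] := {0x17,0x8a,0x31,0xd1}
#3 dst[0x08+3] := {0x8a,0x31,0xd1}
query mem[0x0a]=0xd1, mem[0x15]=0xd1, mem[0x12]=0x8a, mem[0x10]=0xf7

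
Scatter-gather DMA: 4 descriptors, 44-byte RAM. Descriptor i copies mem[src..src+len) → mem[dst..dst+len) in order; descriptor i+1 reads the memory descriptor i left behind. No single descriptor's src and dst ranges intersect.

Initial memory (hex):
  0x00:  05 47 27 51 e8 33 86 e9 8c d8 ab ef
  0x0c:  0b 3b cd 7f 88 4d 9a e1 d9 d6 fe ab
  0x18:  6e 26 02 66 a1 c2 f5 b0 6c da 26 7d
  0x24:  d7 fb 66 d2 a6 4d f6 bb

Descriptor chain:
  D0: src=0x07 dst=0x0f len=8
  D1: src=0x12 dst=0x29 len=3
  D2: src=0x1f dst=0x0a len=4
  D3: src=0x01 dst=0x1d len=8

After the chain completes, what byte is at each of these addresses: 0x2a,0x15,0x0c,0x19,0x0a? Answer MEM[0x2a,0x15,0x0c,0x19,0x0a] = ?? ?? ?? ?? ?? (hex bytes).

MEM[0x2a,0x15,0x0c,0x19,0x0a] = ef 3b da 26 b0

[0] 0x07->0x0f len=8 : e9 8c d8 ab ef 0b 3b cd
[1] 0x12->0x29 len=3 : ab ef 0b
[2] 0x1f->0x0a len=4 : b0 6c da 26
[3] 0x01->0x1d len=8 : 47 27 51 e8 33 86 e9 8c
query mem[0x2a]=0xef, mem[0x15]=0x3b, mem[0x0c]=0xda, mem[0x19]=0x26, mem[0x0a]=0xb0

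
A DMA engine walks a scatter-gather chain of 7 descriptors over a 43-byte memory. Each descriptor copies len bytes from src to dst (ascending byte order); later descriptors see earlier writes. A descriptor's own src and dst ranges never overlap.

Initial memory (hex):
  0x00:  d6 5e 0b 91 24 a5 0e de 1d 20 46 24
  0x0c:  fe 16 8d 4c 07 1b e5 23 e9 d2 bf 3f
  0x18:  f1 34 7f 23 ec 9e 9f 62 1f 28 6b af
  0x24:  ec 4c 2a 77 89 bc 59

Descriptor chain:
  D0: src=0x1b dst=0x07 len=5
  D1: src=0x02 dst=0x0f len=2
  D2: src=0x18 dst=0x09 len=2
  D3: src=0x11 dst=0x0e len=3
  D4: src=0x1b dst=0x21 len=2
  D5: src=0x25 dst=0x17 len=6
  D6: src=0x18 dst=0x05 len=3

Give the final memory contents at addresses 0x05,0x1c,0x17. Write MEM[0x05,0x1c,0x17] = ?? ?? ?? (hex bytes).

MEM[0x05,0x1c,0x17] = 2a 59 4c

[0] 0x1b->0x07 len=5 : 23 ec 9e 9f 62
[1] 0x02->0x0f len=2 : 0b 91
[2] 0x18->0x09 len=2 : f1 34
[3] 0x11->0x0e len=3 : 1b e5 23
[4] 0x1b->0x21 len=2 : 23 ec
[5] 0x25->0x17 len=6 : 4c 2a 77 89 bc 59
[6] 0x18->0x05 len=3 : 2a 77 89
query mem[0x05]=0x2a, mem[0x1c]=0x59, mem[0x17]=0x4c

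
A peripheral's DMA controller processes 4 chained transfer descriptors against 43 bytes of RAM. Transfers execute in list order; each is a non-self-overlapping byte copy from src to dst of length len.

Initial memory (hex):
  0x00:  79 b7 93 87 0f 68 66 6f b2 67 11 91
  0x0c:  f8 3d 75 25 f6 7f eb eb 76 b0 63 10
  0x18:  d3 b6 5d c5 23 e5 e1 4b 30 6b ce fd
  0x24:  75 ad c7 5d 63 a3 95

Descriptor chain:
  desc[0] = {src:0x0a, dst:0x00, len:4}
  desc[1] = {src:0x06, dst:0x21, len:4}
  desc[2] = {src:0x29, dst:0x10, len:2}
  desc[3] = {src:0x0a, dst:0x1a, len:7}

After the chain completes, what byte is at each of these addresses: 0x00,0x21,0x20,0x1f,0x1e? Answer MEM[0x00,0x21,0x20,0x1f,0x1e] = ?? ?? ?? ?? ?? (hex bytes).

MEM[0x00,0x21,0x20,0x1f,0x1e] = 11 66 a3 25 75

#0 dst[0x00+4] := {0x11,0x91,0xf8,0x3d}
#1 dst[0x21+4] := {0x66,0x6f,0xb2,0x67}
#2 dst[0x10+2] := {0xa3,0x95}
#3 dst[0x1a+7] := {0x11,0x91,0xf8,0x3d,0x75,0x25,0xa3}
query mem[0x00]=0x11, mem[0x21]=0x66, mem[0x20]=0xa3, mem[0x1f]=0x25, mem[0x1e]=0x75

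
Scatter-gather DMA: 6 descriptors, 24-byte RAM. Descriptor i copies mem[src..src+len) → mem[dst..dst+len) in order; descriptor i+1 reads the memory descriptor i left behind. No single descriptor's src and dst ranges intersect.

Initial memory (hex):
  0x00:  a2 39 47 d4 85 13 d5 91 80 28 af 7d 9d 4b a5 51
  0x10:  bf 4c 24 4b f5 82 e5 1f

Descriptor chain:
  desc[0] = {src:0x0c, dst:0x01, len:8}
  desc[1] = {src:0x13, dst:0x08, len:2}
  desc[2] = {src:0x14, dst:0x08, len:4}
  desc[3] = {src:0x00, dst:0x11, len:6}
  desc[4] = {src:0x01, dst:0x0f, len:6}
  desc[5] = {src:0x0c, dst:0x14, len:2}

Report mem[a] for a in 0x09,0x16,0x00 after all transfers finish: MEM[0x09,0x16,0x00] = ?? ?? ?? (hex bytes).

MEM[0x09,0x16,0x00] = 82 bf a2

  after D0: wrote 8B at 0x01 = 9d4ba551bf4c244b
  after D1: wrote 2B at 0x08 = 4bf5
  after D2: wrote 4B at 0x08 = f582e51f
  after D3: wrote 6B at 0x11 = a29d4ba551bf
  after D4: wrote 6B at 0x0f = 9d4ba551bf4c
  after D5: wrote 2B at 0x14 = 9d4b
query mem[0x09]=0x82, mem[0x16]=0xbf, mem[0x00]=0xa2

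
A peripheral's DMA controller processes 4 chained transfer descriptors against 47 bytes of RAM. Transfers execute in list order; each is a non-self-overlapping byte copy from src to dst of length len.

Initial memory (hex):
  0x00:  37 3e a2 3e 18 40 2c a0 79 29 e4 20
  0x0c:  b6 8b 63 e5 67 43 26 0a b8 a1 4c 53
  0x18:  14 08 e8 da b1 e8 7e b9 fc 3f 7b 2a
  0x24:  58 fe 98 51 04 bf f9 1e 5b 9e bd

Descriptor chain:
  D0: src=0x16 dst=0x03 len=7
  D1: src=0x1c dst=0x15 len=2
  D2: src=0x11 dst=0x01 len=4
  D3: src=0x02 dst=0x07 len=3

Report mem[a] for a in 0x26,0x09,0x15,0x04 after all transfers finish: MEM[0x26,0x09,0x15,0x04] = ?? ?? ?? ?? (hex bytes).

MEM[0x26,0x09,0x15,0x04] = 98 b8 b1 b8

  after D0: wrote 7B at 0x03 = 4c531408e8dab1
  after D1: wrote 2B at 0x15 = b1e8
  after D2: wrote 4B at 0x01 = 43260ab8
  after D3: wrote 3B at 0x07 = 260ab8
query mem[0x26]=0x98, mem[0x09]=0xb8, mem[0x15]=0xb1, mem[0x04]=0xb8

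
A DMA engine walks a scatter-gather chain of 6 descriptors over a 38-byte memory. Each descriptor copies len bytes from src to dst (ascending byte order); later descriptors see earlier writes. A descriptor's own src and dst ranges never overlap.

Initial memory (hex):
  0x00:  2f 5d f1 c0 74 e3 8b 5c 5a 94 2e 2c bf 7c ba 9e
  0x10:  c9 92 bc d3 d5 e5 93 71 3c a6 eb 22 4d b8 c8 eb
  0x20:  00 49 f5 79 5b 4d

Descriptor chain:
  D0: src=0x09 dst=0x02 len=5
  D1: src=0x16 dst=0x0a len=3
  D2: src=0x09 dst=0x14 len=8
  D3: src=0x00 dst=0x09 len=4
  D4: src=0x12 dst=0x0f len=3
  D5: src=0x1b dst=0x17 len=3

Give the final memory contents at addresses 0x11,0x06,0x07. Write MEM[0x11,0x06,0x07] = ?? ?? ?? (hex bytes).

#0 dst[0x02+5] := {0x94,0x2e,0x2c,0xbf,0x7c}
#1 dst[0x0a+3] := {0x93,0x71,0x3c}
#2 dst[0x14+8] := {0x94,0x93,0x71,0x3c,0x7c,0xba,0x9e,0xc9}
#3 dst[0x09+4] := {0x2f,0x5d,0x94,0x2e}
#4 dst[0x0f+3] := {0xbc,0xd3,0x94}
#5 dst[0x17+3] := {0xc9,0x4d,0xb8}
query mem[0x11]=0x94, mem[0x06]=0x7c, mem[0x07]=0x5c

MEM[0x11,0x06,0x07] = 94 7c 5c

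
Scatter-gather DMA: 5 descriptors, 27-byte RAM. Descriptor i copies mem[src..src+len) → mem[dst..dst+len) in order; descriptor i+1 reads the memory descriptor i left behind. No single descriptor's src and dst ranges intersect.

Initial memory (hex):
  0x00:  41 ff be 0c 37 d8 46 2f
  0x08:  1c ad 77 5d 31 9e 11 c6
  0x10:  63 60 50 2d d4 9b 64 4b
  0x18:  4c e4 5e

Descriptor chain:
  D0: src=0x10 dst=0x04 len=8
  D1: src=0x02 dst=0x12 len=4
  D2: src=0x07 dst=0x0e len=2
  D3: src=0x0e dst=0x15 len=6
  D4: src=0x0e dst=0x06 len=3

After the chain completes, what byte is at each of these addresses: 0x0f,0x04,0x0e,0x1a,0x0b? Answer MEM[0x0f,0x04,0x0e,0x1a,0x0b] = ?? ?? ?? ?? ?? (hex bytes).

#0 dst[0x04+8] := {0x63,0x60,0x50,0x2d,0xd4,0x9b,0x64,0x4b}
#1 dst[0x12+4] := {0xbe,0x0c,0x63,0x60}
#2 dst[0x0e+2] := {0x2d,0xd4}
#3 dst[0x15+6] := {0x2d,0xd4,0x63,0x60,0xbe,0x0c}
#4 dst[0x06+3] := {0x2d,0xd4,0x63}
query mem[0x0f]=0xd4, mem[0x04]=0x63, mem[0x0e]=0x2d, mem[0x1a]=0x0c, mem[0x0b]=0x4b

MEM[0x0f,0x04,0x0e,0x1a,0x0b] = d4 63 2d 0c 4b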